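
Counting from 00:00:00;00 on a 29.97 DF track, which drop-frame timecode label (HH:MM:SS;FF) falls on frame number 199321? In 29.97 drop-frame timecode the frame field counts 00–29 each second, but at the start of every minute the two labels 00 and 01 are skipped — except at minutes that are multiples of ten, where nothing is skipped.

Each 10-minute DF block holds 10 × 60 × 30 − 9 × 2 = 17982 frames. 199321 ÷ 17982 → 11 full blocks, remainder 1519.
Within the partial block the first minute is 1800 frames and each further minute 1798, so 0 further minute boundaries passed. Total skipped labels = 18 × 11 + 2 × 0 = 198.
Non-drop label index = 199321 + 198 = 199519; at 30 labels/s that is 01:50:50:19, i.e. DF 01:50:50;19.

01:50:50;19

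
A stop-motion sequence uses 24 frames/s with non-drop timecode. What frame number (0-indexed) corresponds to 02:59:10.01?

frame 258001

Total seconds to the label: (2 × 3600 + 59 × 60 + 10) = 10750.
Frame index = 10750 × 24 + 1 = 258001.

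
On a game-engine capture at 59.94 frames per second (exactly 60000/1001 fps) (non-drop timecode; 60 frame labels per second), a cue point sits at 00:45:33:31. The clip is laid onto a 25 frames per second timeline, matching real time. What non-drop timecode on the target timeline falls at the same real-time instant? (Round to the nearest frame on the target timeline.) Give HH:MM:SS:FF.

00:45:36:06

Source frame index: (0×3600 + 45×60 + 33) × 60 + 31 = 164011.
Real time: 164011 / (60000/1001) = 164175011/60000 s.
Target frame: (164175011/60000) × (25) = 164175011/2400 ≈ 68406.255 → 68406.
At 25 labels/s: frame 68406 → 00:45:36:06.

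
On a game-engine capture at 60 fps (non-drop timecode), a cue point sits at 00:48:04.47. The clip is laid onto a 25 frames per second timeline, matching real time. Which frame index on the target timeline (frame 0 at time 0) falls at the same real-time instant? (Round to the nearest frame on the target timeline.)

Source frame index: (0×3600 + 48×60 + 4) × 60 + 47 = 173087.
Real time: 173087 / (60) = 173087/60 s.
Target frame: (173087/60) × (25) = 865435/12 ≈ 72119.583 → 72120.

frame 72120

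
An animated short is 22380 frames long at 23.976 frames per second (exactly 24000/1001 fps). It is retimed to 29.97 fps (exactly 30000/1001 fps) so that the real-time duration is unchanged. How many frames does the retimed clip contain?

Target frames = source frames × (target rate / source rate) = 22380 × (30000/1001)/(24000/1001) = 22380 × 5/4 = 27975.

27975 frames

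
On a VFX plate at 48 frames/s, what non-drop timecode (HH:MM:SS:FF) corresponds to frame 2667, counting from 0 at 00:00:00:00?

2667 ÷ 48 = 55 full seconds, remainder 27 frames.
55 s = 0 h 0 min 55 s.
Timecode: 00:00:55:27.

00:00:55:27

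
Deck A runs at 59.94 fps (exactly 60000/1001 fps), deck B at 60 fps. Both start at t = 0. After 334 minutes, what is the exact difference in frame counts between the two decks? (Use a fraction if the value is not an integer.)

334 min = 20040 s.
A emits 60000/1001 × 20040 = 1202400000/1001 frames; B emits 60 × 20040 = 1202400.
Difference = 1202400/1001 frames (≈ 1201.1988); B is ahead of A.

1202400/1001 frames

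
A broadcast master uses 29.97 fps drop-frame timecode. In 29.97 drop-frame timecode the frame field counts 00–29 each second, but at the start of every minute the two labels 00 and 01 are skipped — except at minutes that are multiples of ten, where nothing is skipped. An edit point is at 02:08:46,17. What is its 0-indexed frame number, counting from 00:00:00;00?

Complete 10-minute blocks: 12, each 17982 frames → 215784.
Remaining 8 whole minutes in the current block: 1800 + 7 × 1798 = 14386 frames.
Within the current minute: 46 × 30 + 17 − 2 = 1395 (labels ;00/;01 skipped at this minute). Total = 215784 + 14386 + 1395 = 231565.

231565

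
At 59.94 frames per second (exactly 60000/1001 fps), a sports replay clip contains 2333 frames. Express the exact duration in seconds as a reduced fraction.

Running time = 2333 ÷ (60000/1001) = 2333 × 1001/60000 = 2335333/60000 s.

2335333/60000 seconds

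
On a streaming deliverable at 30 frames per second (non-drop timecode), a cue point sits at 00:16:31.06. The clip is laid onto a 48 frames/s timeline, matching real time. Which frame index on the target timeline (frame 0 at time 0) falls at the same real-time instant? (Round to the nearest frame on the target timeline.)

frame 47578

Source frame index: (0×3600 + 16×60 + 31) × 30 + 6 = 29736.
Real time: 29736 / (30) = 4956/5 s.
Target frame: (4956/5) × (48) = 237888/5 ≈ 47577.600 → 47578.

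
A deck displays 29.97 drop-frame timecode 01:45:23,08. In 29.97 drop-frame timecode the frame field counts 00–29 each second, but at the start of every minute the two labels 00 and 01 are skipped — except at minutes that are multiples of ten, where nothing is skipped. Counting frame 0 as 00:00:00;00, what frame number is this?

Complete 10-minute blocks: 10, each 17982 frames → 179820.
Remaining 5 whole minutes in the current block: 1800 + 4 × 1798 = 8992 frames.
Within the current minute: 23 × 30 + 8 − 2 = 696 (labels ;00/;01 skipped at this minute). Total = 179820 + 8992 + 696 = 189508.

189508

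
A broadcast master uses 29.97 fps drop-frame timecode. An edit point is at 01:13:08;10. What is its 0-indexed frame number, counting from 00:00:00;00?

As if non-drop at 30 labels/s: (1 × 3600 + 13 × 60 + 8) × 30 + 10 = 131650.
Minute boundaries passed: 73; those not divisible by 10: 73 − 7 = 66; dropped labels = 2 × 66 = 132.
Actual frame index = 131650 − 132 = 131518.

131518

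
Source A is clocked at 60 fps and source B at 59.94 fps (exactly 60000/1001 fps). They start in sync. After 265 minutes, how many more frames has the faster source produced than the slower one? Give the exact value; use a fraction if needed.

954000/1001 frames

265 min = 15900 s.
A emits 60 × 15900 = 954000 frames; B emits 60000/1001 × 15900 = 954000000/1001.
Difference = 954000/1001 frames (≈ 953.0470); B is behind A.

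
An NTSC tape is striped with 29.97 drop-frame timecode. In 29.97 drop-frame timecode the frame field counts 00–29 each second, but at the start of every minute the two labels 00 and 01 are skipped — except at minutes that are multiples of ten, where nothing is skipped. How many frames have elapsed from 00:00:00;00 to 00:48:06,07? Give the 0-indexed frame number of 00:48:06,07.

As if non-drop at 30 labels/s: (0 × 3600 + 48 × 60 + 6) × 30 + 7 = 86587.
Minute boundaries passed: 48; those not divisible by 10: 48 − 4 = 44; dropped labels = 2 × 44 = 88.
Actual frame index = 86587 − 88 = 86499.

86499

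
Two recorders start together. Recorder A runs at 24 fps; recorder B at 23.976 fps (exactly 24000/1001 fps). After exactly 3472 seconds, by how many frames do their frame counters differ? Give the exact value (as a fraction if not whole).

A emits 24 × 3472 = 83328 frames; B emits 24000/1001 × 3472 = 11904000/143.
Difference = 11904/143 frames (≈ 83.2448); B is behind A.

11904/143 frames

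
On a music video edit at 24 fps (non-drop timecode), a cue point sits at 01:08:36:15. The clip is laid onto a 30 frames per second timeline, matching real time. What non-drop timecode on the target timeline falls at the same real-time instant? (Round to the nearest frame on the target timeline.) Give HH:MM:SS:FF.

01:08:36:19

Source frame index: (1×3600 + 8×60 + 36) × 24 + 15 = 98799.
Real time: 98799 / (24) = 32933/8 s.
Target frame: (32933/8) × (30) = 493995/4 ≈ 123498.750 → 123499.
At 30 labels/s: frame 123499 → 01:08:36:19.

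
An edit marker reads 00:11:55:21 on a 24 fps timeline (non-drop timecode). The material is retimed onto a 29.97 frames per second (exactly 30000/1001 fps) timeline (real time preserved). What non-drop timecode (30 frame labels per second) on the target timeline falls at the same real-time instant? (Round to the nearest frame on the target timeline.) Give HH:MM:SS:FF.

Source frame index: (0×3600 + 11×60 + 55) × 24 + 21 = 17181.
Real time: 17181 / (24) = 5727/8 s.
Target frame: (5727/8) × (30000/1001) = 21476250/1001 ≈ 21454.795 → 21455.
At 30 labels/s: frame 21455 → 00:11:55:05.

00:11:55:05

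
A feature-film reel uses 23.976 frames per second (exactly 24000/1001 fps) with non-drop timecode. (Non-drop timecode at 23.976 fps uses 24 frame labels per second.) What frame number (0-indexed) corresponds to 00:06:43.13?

Total seconds to the label: (0 × 3600 + 6 × 60 + 43) = 403.
Frame index = 403 × 24 + 13 = 9685.

9685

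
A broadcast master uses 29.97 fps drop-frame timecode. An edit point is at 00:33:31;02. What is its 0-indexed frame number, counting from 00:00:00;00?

As if non-drop at 30 labels/s: (0 × 3600 + 33 × 60 + 31) × 30 + 2 = 60332.
Minute boundaries passed: 33; those not divisible by 10: 33 − 3 = 30; dropped labels = 2 × 30 = 60.
Actual frame index = 60332 − 60 = 60272.

60272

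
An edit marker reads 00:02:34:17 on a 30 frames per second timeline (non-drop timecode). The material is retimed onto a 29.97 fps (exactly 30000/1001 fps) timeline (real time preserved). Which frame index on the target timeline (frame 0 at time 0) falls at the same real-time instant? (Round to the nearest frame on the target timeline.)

Source frame index: (0×3600 + 2×60 + 34) × 30 + 17 = 4637.
Real time: 4637 / (30) = 4637/30 s.
Target frame: (4637/30) × (30000/1001) = 4637000/1001 ≈ 4632.368 → 4632.

frame 4632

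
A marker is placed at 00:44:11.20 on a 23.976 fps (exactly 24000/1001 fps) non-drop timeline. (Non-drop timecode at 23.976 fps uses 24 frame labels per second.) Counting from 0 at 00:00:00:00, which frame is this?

frame 63644

Total seconds to the label: (0 × 3600 + 44 × 60 + 11) = 2651.
Frame index = 2651 × 24 + 20 = 63644.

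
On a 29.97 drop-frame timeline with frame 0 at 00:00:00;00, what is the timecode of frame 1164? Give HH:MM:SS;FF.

Ten DF minutes hold 17982 frames, so frame 1164 lies in block 0 (frames 0–17981) with 1164 frames into that block.
The block's first minute is 1800 frames and the rest 1798 each; 1164 frames reaches minute 0, so 0 × 18 + 0 × 2 = 0 labels have been skipped so far.
Adding those back, label number 1164 + 0 = 1164 at 30 labels/s is 38 s + 24 f = 0 h 0 min 38 s frame 24, i.e. 00:00:38;24.

00:00:38;24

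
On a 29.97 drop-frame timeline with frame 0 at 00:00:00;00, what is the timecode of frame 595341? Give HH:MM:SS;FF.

05:31:04;17

Ten DF minutes hold 17982 frames, so frame 595341 lies in block 33 (frames 593406–611387) with 1935 frames into that block.
The block's first minute is 1800 frames and the rest 1798 each; 1935 frames reaches minute 1, so 33 × 18 + 1 × 2 = 596 labels have been skipped so far.
Adding those back, label number 595341 + 596 = 595937 at 30 labels/s is 19864 s + 17 f = 5 h 31 min 4 s frame 17, i.e. 05:31:04;17.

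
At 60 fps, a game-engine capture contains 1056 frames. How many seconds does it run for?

Running time = 1056 / (60) = 17.6 s.

17.6 seconds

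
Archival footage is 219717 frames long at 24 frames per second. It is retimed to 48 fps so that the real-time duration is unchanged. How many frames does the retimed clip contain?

439434 frames

Target frames = source frames × (target rate / source rate) = 219717 × (48)/(24) = 219717 × 2 = 439434.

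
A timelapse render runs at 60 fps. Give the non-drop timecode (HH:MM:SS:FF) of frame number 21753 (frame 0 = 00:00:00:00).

00:06:02:33

21753 ÷ 60 = 362 full seconds, remainder 33 frames.
362 s = 0 h 6 min 2 s.
Timecode: 00:06:02:33.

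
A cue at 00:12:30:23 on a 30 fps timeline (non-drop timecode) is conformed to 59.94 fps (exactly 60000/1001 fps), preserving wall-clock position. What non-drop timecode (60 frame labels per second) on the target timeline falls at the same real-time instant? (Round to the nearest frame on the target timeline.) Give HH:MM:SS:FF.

Source frame index: (0×3600 + 12×60 + 30) × 30 + 23 = 22523.
Real time: 22523 / (30) = 22523/30 s.
Target frame: (22523/30) × (60000/1001) = 45046000/1001 ≈ 45000.999 → 45001.
At 60 labels/s: frame 45001 → 00:12:30:01.

00:12:30:01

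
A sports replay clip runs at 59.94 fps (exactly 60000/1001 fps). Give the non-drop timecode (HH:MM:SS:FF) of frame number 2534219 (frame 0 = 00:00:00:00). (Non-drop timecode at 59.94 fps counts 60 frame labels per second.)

11:43:56:59

2534219 ÷ 60 = 42236 full seconds, remainder 59 frames.
42236 s = 11 h 43 min 56 s.
Timecode: 11:43:56:59.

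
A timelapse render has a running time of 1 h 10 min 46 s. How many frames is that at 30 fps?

1 h 10 min 46 s = 4246 s.
Frames = 4246 × 30 = 127380.

127380 frames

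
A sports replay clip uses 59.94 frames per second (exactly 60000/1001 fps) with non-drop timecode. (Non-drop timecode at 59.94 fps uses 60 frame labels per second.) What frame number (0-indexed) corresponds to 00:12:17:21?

44241

Total seconds to the label: (0 × 3600 + 12 × 60 + 17) = 737.
Frame index = 737 × 60 + 21 = 44241.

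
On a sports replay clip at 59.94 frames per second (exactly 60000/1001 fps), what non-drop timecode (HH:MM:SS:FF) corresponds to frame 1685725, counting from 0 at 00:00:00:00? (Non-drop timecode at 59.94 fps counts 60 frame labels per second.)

1685725 ÷ 60 = 28095 full seconds, remainder 25 frames.
28095 s = 7 h 48 min 15 s.
Timecode: 07:48:15:25.

07:48:15:25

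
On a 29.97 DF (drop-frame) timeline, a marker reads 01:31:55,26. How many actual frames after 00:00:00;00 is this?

165312

Complete 10-minute blocks: 9, each 17982 frames → 161838.
Remaining 1 whole minute in the current block: 1800 + 0 × 1798 = 1800 frames.
Within the current minute: 55 × 30 + 26 − 2 = 1674 (labels ;00/;01 skipped at this minute). Total = 161838 + 1800 + 1674 = 165312.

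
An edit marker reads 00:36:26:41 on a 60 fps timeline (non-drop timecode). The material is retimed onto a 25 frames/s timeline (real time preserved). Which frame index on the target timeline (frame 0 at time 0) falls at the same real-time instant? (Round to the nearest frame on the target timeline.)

frame 54667

Source frame index: (0×3600 + 36×60 + 26) × 60 + 41 = 131201.
Real time: 131201 / (60) = 131201/60 s.
Target frame: (131201/60) × (25) = 656005/12 ≈ 54667.083 → 54667.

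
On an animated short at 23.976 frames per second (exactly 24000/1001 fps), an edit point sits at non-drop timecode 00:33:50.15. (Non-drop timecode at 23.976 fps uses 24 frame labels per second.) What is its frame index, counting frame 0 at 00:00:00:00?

48735

Total seconds to the label: (0 × 3600 + 33 × 60 + 50) = 2030.
Frame index = 2030 × 24 + 15 = 48735.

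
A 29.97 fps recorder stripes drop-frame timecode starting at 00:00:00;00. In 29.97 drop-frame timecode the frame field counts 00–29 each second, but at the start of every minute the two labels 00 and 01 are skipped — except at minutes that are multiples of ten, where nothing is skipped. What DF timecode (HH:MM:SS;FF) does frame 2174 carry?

Each 10-minute DF block holds 10 × 60 × 30 − 9 × 2 = 17982 frames. 2174 ÷ 17982 → 0 full blocks, remainder 2174.
Within the partial block the first minute is 1800 frames and each further minute 1798, so 1 further minute boundary passed. Total skipped labels = 18 × 0 + 2 × 1 = 2.
Non-drop label index = 2174 + 2 = 2176; at 30 labels/s that is 00:01:12:16, i.e. DF 00:01:12;16.

00:01:12;16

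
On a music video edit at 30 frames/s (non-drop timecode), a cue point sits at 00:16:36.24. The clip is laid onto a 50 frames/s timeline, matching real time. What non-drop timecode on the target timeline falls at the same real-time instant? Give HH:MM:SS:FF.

Source frame index: (0×3600 + 16×60 + 36) × 30 + 24 = 29904.
Real time: 29904 / (30) = 4984/5 s.
Target frame: (4984/5) × (50) = 49840.
At 50 labels/s: frame 49840 → 00:16:36:40.

00:16:36:40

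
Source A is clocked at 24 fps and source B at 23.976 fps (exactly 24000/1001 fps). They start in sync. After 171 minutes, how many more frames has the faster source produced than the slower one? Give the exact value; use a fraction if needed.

246240/1001 frames

171 min = 10260 s.
A emits 24 × 10260 = 246240 frames; B emits 24000/1001 × 10260 = 246240000/1001.
Difference = 246240/1001 frames (≈ 245.9940); B is behind A.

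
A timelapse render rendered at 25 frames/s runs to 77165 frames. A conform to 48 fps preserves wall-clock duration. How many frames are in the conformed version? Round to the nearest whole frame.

Frames at target rate = 77165 × (48) / (25) = 740784/5 ≈ 148156.800.
Nearest whole frame: 148157.

148157 frames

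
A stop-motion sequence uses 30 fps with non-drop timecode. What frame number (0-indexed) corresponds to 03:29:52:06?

Total seconds to the label: (3 × 3600 + 29 × 60 + 52) = 12592.
Frame index = 12592 × 30 + 6 = 377766.

377766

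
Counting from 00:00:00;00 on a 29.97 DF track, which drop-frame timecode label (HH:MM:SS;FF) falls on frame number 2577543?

23:53:24;03

Each 10-minute DF block holds 10 × 60 × 30 − 9 × 2 = 17982 frames. 2577543 ÷ 17982 → 143 full blocks, remainder 6117.
Within the partial block the first minute is 1800 frames and each further minute 1798, so 3 further minute boundaries passed. Total skipped labels = 18 × 143 + 2 × 3 = 2580.
Non-drop label index = 2577543 + 2580 = 2580123; at 30 labels/s that is 23:53:24:03, i.e. DF 23:53:24;03.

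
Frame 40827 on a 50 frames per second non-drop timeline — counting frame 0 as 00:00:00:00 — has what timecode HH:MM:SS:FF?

40827 ÷ 50 = 816 full seconds, remainder 27 frames.
816 s = 0 h 13 min 36 s.
Timecode: 00:13:36:27.

00:13:36:27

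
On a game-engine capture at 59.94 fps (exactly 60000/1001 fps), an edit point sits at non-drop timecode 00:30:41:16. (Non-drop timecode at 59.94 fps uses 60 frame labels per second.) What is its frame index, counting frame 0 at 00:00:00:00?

110476

Total seconds to the label: (0 × 3600 + 30 × 60 + 41) = 1841.
Frame index = 1841 × 60 + 16 = 110476.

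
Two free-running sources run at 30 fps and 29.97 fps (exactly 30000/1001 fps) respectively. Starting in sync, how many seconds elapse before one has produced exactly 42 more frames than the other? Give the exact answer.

The gap grows by |30000/1001 − 30| = 30/1001 frames per second.
Time for a 42-frame gap: 42 ÷ (30/1001) = 1401.4 s.

1401.4 seconds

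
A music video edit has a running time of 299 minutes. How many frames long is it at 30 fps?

538200 frames

299 min = 17940 s.
Frames = 17940 × 30 = 538200.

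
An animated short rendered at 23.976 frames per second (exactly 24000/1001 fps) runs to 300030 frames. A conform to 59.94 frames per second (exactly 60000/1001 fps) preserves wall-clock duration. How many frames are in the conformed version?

Target frames = source frames × (target rate / source rate) = 300030 × (60000/1001)/(24000/1001) = 300030 × 5/2 = 750075.

750075 frames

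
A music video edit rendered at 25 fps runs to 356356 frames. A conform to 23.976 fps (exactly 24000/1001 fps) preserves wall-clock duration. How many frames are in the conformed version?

Target frames = source frames × (target rate / source rate) = 356356 × (24000/1001)/(25) = 356356 × 960/1001 = 341760.

341760 frames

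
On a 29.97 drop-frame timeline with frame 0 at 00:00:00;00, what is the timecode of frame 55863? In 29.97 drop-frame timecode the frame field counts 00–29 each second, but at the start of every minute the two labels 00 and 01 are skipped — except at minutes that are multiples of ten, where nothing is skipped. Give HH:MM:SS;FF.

Each 10-minute DF block holds 10 × 60 × 30 − 9 × 2 = 17982 frames. 55863 ÷ 17982 → 3 full blocks, remainder 1917.
Within the partial block the first minute is 1800 frames and each further minute 1798, so 1 further minute boundary passed. Total skipped labels = 18 × 3 + 2 × 1 = 56.
Non-drop label index = 55863 + 56 = 55919; at 30 labels/s that is 00:31:03:29, i.e. DF 00:31:03;29.

00:31:03;29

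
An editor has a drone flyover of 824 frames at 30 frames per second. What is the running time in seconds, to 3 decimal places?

Running time = 824 × 1/30 = 412/15 s ≈ 27.467 s.

27.467 seconds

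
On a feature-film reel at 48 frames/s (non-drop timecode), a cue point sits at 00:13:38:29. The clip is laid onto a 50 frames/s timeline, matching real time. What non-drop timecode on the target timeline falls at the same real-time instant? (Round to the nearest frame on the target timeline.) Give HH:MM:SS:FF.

00:13:38:30

Source frame index: (0×3600 + 13×60 + 38) × 48 + 29 = 39293.
Real time: 39293 / (48) = 39293/48 s.
Target frame: (39293/48) × (50) = 982325/24 ≈ 40930.208 → 40930.
At 50 labels/s: frame 40930 → 00:13:38:30.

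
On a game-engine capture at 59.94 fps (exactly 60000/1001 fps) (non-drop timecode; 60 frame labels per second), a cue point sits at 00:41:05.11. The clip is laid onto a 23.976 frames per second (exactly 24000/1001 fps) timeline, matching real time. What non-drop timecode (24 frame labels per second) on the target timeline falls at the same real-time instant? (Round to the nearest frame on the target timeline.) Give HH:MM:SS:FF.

Source frame index: (0×3600 + 41×60 + 5) × 60 + 11 = 147911.
Real time: 147911 / (60000/1001) = 148058911/60000 s.
Target frame: (148058911/60000) × (24000/1001) = 295822/5 ≈ 59164.400 → 59164.
At 24 labels/s: frame 59164 → 00:41:05:04.

00:41:05:04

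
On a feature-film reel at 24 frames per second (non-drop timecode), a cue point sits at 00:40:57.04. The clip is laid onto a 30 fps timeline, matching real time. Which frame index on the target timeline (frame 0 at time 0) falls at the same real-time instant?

frame 73715

Source frame index: (0×3600 + 40×60 + 57) × 24 + 4 = 58972.
Real time: 58972 / (24) = 14743/6 s.
Target frame: (14743/6) × (30) = 73715.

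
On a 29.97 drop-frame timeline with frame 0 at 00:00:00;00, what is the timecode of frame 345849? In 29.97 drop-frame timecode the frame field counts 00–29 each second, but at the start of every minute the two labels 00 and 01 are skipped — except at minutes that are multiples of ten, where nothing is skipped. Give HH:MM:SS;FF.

03:12:19;25

Each 10-minute DF block holds 10 × 60 × 30 − 9 × 2 = 17982 frames. 345849 ÷ 17982 → 19 full blocks, remainder 4191.
Within the partial block the first minute is 1800 frames and each further minute 1798, so 2 further minute boundaries passed. Total skipped labels = 18 × 19 + 2 × 2 = 346.
Non-drop label index = 345849 + 346 = 346195; at 30 labels/s that is 03:12:19:25, i.e. DF 03:12:19;25.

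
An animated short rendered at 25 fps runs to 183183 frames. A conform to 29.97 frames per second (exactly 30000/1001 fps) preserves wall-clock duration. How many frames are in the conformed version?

Target frames = source frames × (target rate / source rate) = 183183 × (30000/1001)/(25) = 183183 × 1200/1001 = 219600.

219600 frames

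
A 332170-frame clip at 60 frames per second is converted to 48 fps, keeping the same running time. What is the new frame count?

265736 frames

Target frames = source frames × (target rate / source rate) = 332170 × (48)/(60) = 332170 × 4/5 = 265736.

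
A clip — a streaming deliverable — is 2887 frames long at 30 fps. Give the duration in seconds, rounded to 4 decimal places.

Running time = 2887 × 1/30 = 2887/30 s ≈ 96.2333 s.

96.2333 seconds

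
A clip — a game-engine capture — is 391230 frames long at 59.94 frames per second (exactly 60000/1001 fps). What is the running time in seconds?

6527.0205 seconds

Running time = 391230 / (60000/1001) = 6527.0205 s.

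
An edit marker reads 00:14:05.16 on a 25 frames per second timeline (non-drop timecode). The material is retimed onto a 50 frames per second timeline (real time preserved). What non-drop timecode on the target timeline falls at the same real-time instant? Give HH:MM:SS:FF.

Source frame index: (0×3600 + 14×60 + 5) × 25 + 16 = 21141.
Real time: 21141 / (25) = 21141/25 s.
Target frame: (21141/25) × (50) = 42282.
At 50 labels/s: frame 42282 → 00:14:05:32.

00:14:05:32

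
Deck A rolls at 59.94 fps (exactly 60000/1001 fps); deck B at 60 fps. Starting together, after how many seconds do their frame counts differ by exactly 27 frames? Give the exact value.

The gap grows by |60 − 60000/1001| = 60/1001 frames per second.
Time for a 27-frame gap: 27 ÷ (60/1001) = 450.45 s.

450.45 seconds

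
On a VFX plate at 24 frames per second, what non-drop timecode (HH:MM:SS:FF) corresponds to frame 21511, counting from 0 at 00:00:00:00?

21511 ÷ 24 = 896 full seconds, remainder 7 frames.
896 s = 0 h 14 min 56 s.
Timecode: 00:14:56:07.

00:14:56:07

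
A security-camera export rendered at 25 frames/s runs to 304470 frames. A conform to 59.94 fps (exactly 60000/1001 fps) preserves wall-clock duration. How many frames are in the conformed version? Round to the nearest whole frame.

Frames at target rate = 304470 × (60000/1001) / (25) = 730728000/1001 ≈ 729998.002.
Nearest whole frame: 729998.

729998 frames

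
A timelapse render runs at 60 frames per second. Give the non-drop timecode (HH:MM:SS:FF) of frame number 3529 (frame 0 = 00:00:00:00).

3529 ÷ 60 = 58 full seconds, remainder 49 frames.
58 s = 0 h 0 min 58 s.
Timecode: 00:00:58:49.

00:00:58:49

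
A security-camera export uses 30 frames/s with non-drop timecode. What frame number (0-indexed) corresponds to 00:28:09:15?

50685

Total seconds to the label: (0 × 3600 + 28 × 60 + 9) = 1689.
Frame index = 1689 × 30 + 15 = 50685.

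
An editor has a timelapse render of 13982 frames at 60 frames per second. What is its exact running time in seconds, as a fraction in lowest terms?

6991/30 seconds

Running time = 13982 ÷ (60) = 13982 × 1/60 = 6991/30 s.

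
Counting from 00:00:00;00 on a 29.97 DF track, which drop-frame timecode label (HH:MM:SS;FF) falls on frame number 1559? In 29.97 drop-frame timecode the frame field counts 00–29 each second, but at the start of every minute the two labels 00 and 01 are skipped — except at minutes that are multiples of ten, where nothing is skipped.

00:00:51;29

Each 10-minute DF block holds 10 × 60 × 30 − 9 × 2 = 17982 frames. 1559 ÷ 17982 → 0 full blocks, remainder 1559.
Within the partial block the first minute is 1800 frames and each further minute 1798, so 0 further minute boundaries passed. Total skipped labels = 18 × 0 + 2 × 0 = 0.
Non-drop label index = 1559 + 0 = 1559; at 30 labels/s that is 00:00:51:29, i.e. DF 00:00:51;29.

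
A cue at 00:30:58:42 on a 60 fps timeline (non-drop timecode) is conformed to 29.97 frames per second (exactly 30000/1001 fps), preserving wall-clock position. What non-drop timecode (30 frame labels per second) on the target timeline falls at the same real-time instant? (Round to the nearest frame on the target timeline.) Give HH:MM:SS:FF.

Source frame index: (0×3600 + 30×60 + 58) × 60 + 42 = 111522.
Real time: 111522 / (60) = 18587/10 s.
Target frame: (18587/10) × (30000/1001) = 55761000/1001 ≈ 55705.295 → 55705.
At 30 labels/s: frame 55705 → 00:30:56:25.

00:30:56:25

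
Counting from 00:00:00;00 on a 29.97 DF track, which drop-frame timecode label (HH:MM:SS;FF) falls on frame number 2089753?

Each 10-minute DF block holds 10 × 60 × 30 − 9 × 2 = 17982 frames. 2089753 ÷ 17982 → 116 full blocks, remainder 3841.
Within the partial block the first minute is 1800 frames and each further minute 1798, so 2 further minute boundaries passed. Total skipped labels = 18 × 116 + 2 × 2 = 2092.
Non-drop label index = 2089753 + 2092 = 2091845; at 30 labels/s that is 19:22:08:05, i.e. DF 19:22:08;05.

19:22:08;05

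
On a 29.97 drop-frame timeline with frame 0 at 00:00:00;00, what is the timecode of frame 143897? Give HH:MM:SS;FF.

Ten DF minutes hold 17982 frames, so frame 143897 lies in block 8 (frames 143856–161837) with 41 frames into that block.
The block's first minute is 1800 frames and the rest 1798 each; 41 frames reaches minute 0, so 8 × 18 + 0 × 2 = 144 labels have been skipped so far.
Adding those back, label number 143897 + 144 = 144041 at 30 labels/s is 4801 s + 11 f = 1 h 20 min 1 s frame 11, i.e. 01:20:01;11.

01:20:01;11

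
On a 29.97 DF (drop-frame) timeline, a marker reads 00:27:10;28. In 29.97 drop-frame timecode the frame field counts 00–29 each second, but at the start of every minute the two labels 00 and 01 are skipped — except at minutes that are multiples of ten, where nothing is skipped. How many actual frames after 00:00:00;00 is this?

As if non-drop at 30 labels/s: (0 × 3600 + 27 × 60 + 10) × 30 + 28 = 48928.
Minute boundaries passed: 27; those not divisible by 10: 27 − 2 = 25; dropped labels = 2 × 25 = 50.
Actual frame index = 48928 − 50 = 48878.

48878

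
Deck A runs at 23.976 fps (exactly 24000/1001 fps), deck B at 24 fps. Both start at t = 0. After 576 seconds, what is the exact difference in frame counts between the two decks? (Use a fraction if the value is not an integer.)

A emits 24000/1001 × 576 = 13824000/1001 frames; B emits 24 × 576 = 13824.
Difference = 13824/1001 frames (≈ 13.8102); B is ahead of A.

13824/1001 frames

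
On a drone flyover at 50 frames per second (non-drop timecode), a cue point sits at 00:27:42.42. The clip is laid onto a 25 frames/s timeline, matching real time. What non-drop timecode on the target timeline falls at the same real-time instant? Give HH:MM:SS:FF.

00:27:42:21

Source frame index: (0×3600 + 27×60 + 42) × 50 + 42 = 83142.
Real time: 83142 / (50) = 41571/25 s.
Target frame: (41571/25) × (25) = 41571.
At 25 labels/s: frame 41571 → 00:27:42:21.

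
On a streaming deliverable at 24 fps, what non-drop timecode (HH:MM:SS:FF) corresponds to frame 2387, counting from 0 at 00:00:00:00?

2387 ÷ 24 = 99 full seconds, remainder 11 frames.
99 s = 0 h 1 min 39 s.
Timecode: 00:01:39:11.

00:01:39:11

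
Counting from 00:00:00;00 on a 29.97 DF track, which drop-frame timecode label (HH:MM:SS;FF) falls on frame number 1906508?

Each 10-minute DF block holds 10 × 60 × 30 − 9 × 2 = 17982 frames. 1906508 ÷ 17982 → 106 full blocks, remainder 416.
Within the partial block the first minute is 1800 frames and each further minute 1798, so 0 further minute boundaries passed. Total skipped labels = 18 × 106 + 2 × 0 = 1908.
Non-drop label index = 1906508 + 1908 = 1908416; at 30 labels/s that is 17:40:13:26, i.e. DF 17:40:13;26.

17:40:13;26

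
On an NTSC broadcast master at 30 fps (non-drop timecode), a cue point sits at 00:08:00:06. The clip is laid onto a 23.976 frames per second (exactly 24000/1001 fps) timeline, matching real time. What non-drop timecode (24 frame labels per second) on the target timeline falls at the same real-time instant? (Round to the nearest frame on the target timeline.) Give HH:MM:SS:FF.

00:07:59:17

Source frame index: (0×3600 + 8×60 + 0) × 30 + 6 = 14406.
Real time: 14406 / (30) = 2401/5 s.
Target frame: (2401/5) × (24000/1001) = 1646400/143 ≈ 11513.287 → 11513.
At 24 labels/s: frame 11513 → 00:07:59:17.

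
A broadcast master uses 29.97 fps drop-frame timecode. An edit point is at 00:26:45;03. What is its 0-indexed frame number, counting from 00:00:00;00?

48105

As if non-drop at 30 labels/s: (0 × 3600 + 26 × 60 + 45) × 30 + 3 = 48153.
Minute boundaries passed: 26; those not divisible by 10: 26 − 2 = 24; dropped labels = 2 × 24 = 48.
Actual frame index = 48153 − 48 = 48105.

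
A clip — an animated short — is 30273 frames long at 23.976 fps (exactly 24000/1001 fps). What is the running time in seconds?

Running time = 30273 / (24000/1001) = 1262.636375 s.

1262.636375 seconds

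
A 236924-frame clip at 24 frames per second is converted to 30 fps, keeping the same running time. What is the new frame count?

296155 frames

Target frames = source frames × (target rate / source rate) = 236924 × (30)/(24) = 236924 × 5/4 = 296155.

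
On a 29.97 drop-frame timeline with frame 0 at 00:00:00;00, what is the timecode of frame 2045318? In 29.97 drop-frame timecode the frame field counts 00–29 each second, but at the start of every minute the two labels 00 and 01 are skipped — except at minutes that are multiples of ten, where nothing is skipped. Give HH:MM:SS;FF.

18:57:25;16

Ten DF minutes hold 17982 frames, so frame 2045318 lies in block 113 (frames 2031966–2049947) with 13352 frames into that block.
The block's first minute is 1800 frames and the rest 1798 each; 13352 frames reaches minute 7, so 113 × 18 + 7 × 2 = 2048 labels have been skipped so far.
Adding those back, label number 2045318 + 2048 = 2047366 at 30 labels/s is 68245 s + 16 f = 18 h 57 min 25 s frame 16, i.e. 18:57:25;16.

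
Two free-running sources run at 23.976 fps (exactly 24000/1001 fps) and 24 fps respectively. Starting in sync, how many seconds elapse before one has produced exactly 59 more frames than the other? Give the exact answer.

The gap grows by |24 − 24000/1001| = 24/1001 frames per second.
Time for a 59-frame gap: 59 ÷ (24/1001) = 59059/24 s.

59059/24 seconds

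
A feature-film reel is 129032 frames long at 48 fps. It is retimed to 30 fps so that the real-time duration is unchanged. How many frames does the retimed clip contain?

Target frames = source frames × (target rate / source rate) = 129032 × (30)/(48) = 129032 × 5/8 = 80645.

80645 frames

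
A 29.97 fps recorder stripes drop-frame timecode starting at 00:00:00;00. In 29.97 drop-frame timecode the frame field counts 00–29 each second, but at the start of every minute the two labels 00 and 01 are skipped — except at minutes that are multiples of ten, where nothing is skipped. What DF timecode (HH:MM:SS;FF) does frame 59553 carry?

00:33:07;03

Ten DF minutes hold 17982 frames, so frame 59553 lies in block 3 (frames 53946–71927) with 5607 frames into that block.
The block's first minute is 1800 frames and the rest 1798 each; 5607 frames reaches minute 3, so 3 × 18 + 3 × 2 = 60 labels have been skipped so far.
Adding those back, label number 59553 + 60 = 59613 at 30 labels/s is 1987 s + 3 f = 0 h 33 min 7 s frame 3, i.e. 00:33:07;03.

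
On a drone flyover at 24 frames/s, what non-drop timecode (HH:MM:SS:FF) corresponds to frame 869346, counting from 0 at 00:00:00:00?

10:03:42:18

869346 ÷ 24 = 36222 full seconds, remainder 18 frames.
36222 s = 10 h 3 min 42 s.
Timecode: 10:03:42:18.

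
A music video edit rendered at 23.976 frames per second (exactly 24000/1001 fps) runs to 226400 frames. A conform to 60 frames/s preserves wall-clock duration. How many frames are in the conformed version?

Target frames = source frames × (target rate / source rate) = 226400 × (60)/(24000/1001) = 226400 × 1001/400 = 566566.

566566 frames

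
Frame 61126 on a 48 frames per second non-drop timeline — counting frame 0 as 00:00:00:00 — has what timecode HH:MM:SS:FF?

61126 ÷ 48 = 1273 full seconds, remainder 22 frames.
1273 s = 0 h 21 min 13 s.
Timecode: 00:21:13:22.

00:21:13:22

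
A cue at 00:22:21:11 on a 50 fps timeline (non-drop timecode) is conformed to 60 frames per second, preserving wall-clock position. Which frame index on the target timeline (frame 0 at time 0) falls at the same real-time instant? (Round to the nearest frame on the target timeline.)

Source frame index: (0×3600 + 22×60 + 21) × 50 + 11 = 67061.
Real time: 67061 / (50) = 67061/50 s.
Target frame: (67061/50) × (60) = 402366/5 ≈ 80473.200 → 80473.

frame 80473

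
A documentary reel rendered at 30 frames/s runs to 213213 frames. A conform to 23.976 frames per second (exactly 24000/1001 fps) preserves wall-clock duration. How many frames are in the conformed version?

170400 frames

Target frames = source frames × (target rate / source rate) = 213213 × (24000/1001)/(30) = 213213 × 800/1001 = 170400.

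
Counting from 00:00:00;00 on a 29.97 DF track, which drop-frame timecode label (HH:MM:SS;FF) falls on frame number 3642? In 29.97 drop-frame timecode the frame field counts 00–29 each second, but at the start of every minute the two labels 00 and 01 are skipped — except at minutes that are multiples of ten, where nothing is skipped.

00:02:01;16

Each 10-minute DF block holds 10 × 60 × 30 − 9 × 2 = 17982 frames. 3642 ÷ 17982 → 0 full blocks, remainder 3642.
Within the partial block the first minute is 1800 frames and each further minute 1798, so 2 further minute boundaries passed. Total skipped labels = 18 × 0 + 2 × 2 = 4.
Non-drop label index = 3642 + 4 = 3646; at 30 labels/s that is 00:02:01:16, i.e. DF 00:02:01;16.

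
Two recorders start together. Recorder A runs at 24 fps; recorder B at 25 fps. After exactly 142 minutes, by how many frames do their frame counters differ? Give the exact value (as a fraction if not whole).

142 min = 8520 s.
A emits 24 × 8520 = 204480 frames; B emits 25 × 8520 = 213000.
Difference = 8520 frames; B is ahead of A.

8520 frames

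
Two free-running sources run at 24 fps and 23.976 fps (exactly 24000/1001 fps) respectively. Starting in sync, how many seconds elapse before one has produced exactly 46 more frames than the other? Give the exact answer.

23023/12 seconds

The gap grows by |24000/1001 − 24| = 24/1001 frames per second.
Time for a 46-frame gap: 46 ÷ (24/1001) = 23023/12 s.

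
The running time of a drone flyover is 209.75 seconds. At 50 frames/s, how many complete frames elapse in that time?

Frames = 209.75 × 50 = 20975/2 ≈ 10487.5000.
Complete frames: 10487.

10487 frames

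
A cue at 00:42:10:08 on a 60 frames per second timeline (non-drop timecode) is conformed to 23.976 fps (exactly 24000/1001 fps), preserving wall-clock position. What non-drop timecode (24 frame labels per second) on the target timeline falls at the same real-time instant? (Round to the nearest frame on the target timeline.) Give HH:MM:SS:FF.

00:42:07:15

Source frame index: (0×3600 + 42×60 + 10) × 60 + 8 = 151808.
Real time: 151808 / (60) = 37952/15 s.
Target frame: (37952/15) × (24000/1001) = 60723200/1001 ≈ 60662.537 → 60663.
At 24 labels/s: frame 60663 → 00:42:07:15.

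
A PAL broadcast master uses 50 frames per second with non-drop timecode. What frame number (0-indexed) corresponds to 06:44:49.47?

frame 1214497

Total seconds to the label: (6 × 3600 + 44 × 60 + 49) = 24289.
Frame index = 24289 × 50 + 47 = 1214497.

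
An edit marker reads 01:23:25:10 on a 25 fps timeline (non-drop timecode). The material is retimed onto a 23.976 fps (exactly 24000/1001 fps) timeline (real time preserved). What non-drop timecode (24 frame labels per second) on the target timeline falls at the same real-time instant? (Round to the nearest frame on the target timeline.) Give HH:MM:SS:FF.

Source frame index: (1×3600 + 23×60 + 25) × 25 + 10 = 125135.
Real time: 125135 / (25) = 25027/5 s.
Target frame: (25027/5) × (24000/1001) = 120129600/1001 ≈ 120009.590 → 120010.
At 24 labels/s: frame 120010 → 01:23:20:10.

01:23:20:10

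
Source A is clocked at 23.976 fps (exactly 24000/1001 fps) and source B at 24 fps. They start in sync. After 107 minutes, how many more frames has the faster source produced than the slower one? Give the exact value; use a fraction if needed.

154080/1001 frames

107 min = 6420 s.
A emits 24000/1001 × 6420 = 154080000/1001 frames; B emits 24 × 6420 = 154080.
Difference = 154080/1001 frames (≈ 153.9261); B is ahead of A.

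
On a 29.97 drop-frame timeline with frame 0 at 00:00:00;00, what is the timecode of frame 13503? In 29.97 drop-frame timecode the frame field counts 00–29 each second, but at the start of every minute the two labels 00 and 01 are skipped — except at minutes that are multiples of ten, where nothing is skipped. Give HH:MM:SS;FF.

00:07:30;17

Ten DF minutes hold 17982 frames, so frame 13503 lies in block 0 (frames 0–17981) with 13503 frames into that block.
The block's first minute is 1800 frames and the rest 1798 each; 13503 frames reaches minute 7, so 0 × 18 + 7 × 2 = 14 labels have been skipped so far.
Adding those back, label number 13503 + 14 = 13517 at 30 labels/s is 450 s + 17 f = 0 h 7 min 30 s frame 17, i.e. 00:07:30;17.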